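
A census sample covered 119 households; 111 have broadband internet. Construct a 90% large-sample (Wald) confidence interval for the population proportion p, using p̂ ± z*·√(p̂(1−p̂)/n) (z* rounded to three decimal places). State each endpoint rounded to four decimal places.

With x = 111 successes in n = 119, p̂ = 0.93277.
SE = √(p̂(1−p̂)/n) = √(0.062707/119) = 0.022955.
z* = 1.645 at the 90% level.
Margin of error: 1.645 × 0.022955 = 0.03776.
CI: 0.93277 ± 0.03776 = (0.8950, 0.9705).

(0.8950, 0.9705)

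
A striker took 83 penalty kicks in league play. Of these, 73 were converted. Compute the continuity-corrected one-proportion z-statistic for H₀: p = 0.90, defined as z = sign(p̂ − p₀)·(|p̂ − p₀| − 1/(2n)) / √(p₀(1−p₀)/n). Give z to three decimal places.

z = -0.439

With x = 73 successes in n = 83, p̂ = 0.87952. p̂ − p₀ = -0.020482.
Continuity correction 1/(2n) = 1/166 = 0.006024.
Corrected numerator: |-0.020482| − 0.006024 = 0.014458.
Null standard error: √(0.90·0.10/83) = √0.001084337 = 0.032929.
z = −0.014458/0.032929 = -0.439.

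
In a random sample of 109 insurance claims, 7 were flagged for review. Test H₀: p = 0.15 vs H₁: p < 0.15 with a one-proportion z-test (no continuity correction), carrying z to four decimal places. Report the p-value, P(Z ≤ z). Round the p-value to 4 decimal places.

p-value = 0.0061

With x = 7 successes in n = 109, p̂ = 0.06422.
SE₀ = √(0.15·0.85/109) = 0.034201.
z = (p̂ − p₀)/SE = (7/109 − 0.15)/0.034201 ≈ -2.5081.
p-value = P(Z ≤ z) with z = -2.5081 → 0.0061.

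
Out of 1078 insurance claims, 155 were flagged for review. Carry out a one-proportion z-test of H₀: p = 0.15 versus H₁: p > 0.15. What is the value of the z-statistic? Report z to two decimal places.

z = -0.57

With x = 155 successes in n = 1078, p̂ = 0.14378.
Under H₀, SE = √(p₀(1−p₀)/n) = √(0.15·0.85/1078) = √0.000118275 = 0.010875.
Test statistic: z = -0.00622/0.010875 = -0.57.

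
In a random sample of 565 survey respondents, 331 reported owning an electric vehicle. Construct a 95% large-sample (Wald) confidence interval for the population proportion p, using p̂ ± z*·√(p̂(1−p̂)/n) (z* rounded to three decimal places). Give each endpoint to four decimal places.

(0.5452, 0.6265)

Sample proportion p̂ = 331/565 = 0.58584.
SE(p̂) = √(0.58584·0.41416/565) = 0.020723.
The 95% critical value is z* = 1.960.
Margin of error: 1.960 × 0.020723 = 0.04062.
CI: 0.58584 ± 0.04062 = (0.5452, 0.6265).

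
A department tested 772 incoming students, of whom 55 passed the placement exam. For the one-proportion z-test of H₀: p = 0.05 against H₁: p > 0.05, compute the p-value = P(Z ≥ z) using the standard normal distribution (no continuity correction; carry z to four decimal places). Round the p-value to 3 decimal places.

p-value = 0.003

Sample proportion p̂ = 55/772 = 0.07124.
Under H₀, SE = √(p₀(1−p₀)/n) = √(0.05·0.95/772) = √0.000061528 = 0.007844.
z = (p̂ − p₀)/SE = (55/772 − 0.05)/0.007844 ≈ 2.7082.
p-value = P(Z ≥ z) with z = 2.7082 → 0.003.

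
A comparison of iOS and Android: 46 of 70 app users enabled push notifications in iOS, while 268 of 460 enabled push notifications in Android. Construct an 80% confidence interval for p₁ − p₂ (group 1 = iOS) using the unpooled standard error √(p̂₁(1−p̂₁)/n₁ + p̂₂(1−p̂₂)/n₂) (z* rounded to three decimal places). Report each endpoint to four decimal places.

(-0.0039, 0.1530)

p̂₁ = 0.65714, p̂₂ = 0.58261, so the observed difference is 0.07453.
SE = √(0.003218659 + 0.000528643) = √0.003747302 = 0.061215.
For 80% confidence, z* = 1.282. Margin = 1.282·0.061215 = 0.07848.
Interval: 0.07453 ± 0.07848 → (-0.0039, 0.1530).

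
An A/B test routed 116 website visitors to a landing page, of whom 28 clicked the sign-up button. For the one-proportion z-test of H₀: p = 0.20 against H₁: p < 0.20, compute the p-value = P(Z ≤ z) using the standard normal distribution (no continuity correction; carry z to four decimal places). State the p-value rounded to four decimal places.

The sample proportion is 28/116 = 0.24138.
Under H₀, SE = √(p₀(1−p₀)/n) = √(0.20·0.80/116) = √0.001379310 = 0.037139.
z = (p̂ − p₀)/SE = (28/116 − 0.20)/0.037139 ≈ 1.1142.
p-value = P(Z ≤ z) with z = 1.1142 → 0.8674.

p-value = 0.8674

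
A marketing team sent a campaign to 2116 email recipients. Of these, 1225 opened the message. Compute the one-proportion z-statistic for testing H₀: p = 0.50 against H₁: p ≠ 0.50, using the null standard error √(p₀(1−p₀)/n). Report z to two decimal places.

Sample proportion p̂ = 1225/2116 = 0.57892.
Under H₀, SE = √(p₀(1−p₀)/n) = √(0.50·0.50/2116) = √0.000118147 = 0.010870.
z = (0.57892 − 0.50)/0.010870 = 0.07892/0.010870 = 7.26.

z = 7.26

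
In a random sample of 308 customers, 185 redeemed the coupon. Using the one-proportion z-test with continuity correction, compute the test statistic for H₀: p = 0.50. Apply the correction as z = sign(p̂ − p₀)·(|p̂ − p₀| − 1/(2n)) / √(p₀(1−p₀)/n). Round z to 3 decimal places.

z = 3.476

Sample proportion p̂ = 185/308 = 0.60065. p̂ − p₀ = 0.100649.
1/(2n) = 0.001623.
Corrected numerator: |0.100649| − 0.001623 = 0.099026.
Under H₀, SE = √(p₀(1−p₀)/n) = √(0.50·0.50/308) = √0.000811688 = 0.028490.
z = +0.099026/0.028490 = 3.476.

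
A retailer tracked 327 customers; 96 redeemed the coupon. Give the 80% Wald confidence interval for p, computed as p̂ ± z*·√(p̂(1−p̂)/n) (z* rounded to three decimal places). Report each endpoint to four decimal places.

Sample proportion p̂ = 96/327 = 0.29358.
SE = √(p̂(1−p̂)/n) = √(0.207390/327) = 0.025184.
The 80% critical value is z* = 1.282.
Margin = 1.282·0.025184 = 0.03229.
CI: 0.29358 ± 0.03229 = (0.2613, 0.3259).

(0.2613, 0.3259)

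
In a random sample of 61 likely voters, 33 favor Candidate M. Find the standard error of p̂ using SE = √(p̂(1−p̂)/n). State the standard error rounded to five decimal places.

With x = 33 successes in n = 61, p̂ = 0.54098.
p̂(1−p̂) = 0.54098·0.45902 = 0.248321.
SE = √(0.248321/61) = √0.004070836 = 0.06380.

SE = 0.06380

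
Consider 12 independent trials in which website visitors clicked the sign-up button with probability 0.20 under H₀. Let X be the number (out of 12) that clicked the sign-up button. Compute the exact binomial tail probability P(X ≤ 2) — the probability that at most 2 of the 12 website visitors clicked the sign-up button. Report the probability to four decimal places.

P = 0.5583

X ~ Binomial(n=12, p=0.20).
P(X ≤ 2) = C(12,0)·0.20^0·0.80^12 + C(12,1)·0.20^1·0.80^11 + C(12,2)·0.20^2·0.80^10.
= 0.068719 + 0.206158 + 0.283468 = 0.5583.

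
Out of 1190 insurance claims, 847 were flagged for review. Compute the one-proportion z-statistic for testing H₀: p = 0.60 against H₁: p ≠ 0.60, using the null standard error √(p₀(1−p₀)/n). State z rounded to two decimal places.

z = 7.87

The sample proportion is 847/1190 = 0.71176.
SE₀ = √(0.60·0.40/1190) = 0.014201.
z = (0.71176 − 0.60)/0.014201 = 0.11176/0.014201 = 7.87.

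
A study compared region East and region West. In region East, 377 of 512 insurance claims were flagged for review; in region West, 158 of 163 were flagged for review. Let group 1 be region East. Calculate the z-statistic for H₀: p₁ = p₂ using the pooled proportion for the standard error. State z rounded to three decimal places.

p̂₁ = 377/512 = 0.73633, p̂₂ = 158/163 = 0.96933.
Pooled p̂ = (377+158)/(512+163) = 535/675 = 0.79259.
Pooled SE = √[0.1643896·0.00808809] ≈ 0.036464.
z = -0.23300/0.036464 = -6.390.

z = -6.390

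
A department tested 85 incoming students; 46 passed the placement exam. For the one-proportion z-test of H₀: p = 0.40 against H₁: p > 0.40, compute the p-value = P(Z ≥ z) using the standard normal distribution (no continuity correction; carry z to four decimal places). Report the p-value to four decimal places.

p-value = 0.0039

The sample proportion is 46/85 = 0.54118.
Null standard error: √(0.40·0.60/85) = √0.002823529 = 0.053137.
Test statistic (full precision, shown to 4 dp): z = (46/85 − 0.40)/SE₀ ≈ 2.6568.
p-value = P(Z ≥ z) with z = 2.6568 → 0.0039.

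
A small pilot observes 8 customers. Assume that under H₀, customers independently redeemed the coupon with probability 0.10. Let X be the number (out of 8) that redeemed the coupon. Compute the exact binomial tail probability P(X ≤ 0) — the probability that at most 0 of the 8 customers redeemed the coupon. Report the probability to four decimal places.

P = 0.4305

X ~ Binomial(n=8, p=0.10).
P(X ≤ 0) = C(8,0)·0.10^0·0.90^8.
= 0.430467 = 0.4305.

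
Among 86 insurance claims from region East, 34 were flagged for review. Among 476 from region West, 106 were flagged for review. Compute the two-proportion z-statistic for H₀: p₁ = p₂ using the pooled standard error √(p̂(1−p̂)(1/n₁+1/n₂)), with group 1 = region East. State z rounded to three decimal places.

p̂₁ = 34/86 = 0.39535, p̂₂ = 106/476 = 0.22269.
Pooling: p̂ = 140/562 = 0.24911.
Pooled SE = √[0.1870544·0.01372875] ≈ 0.050676.
z = (p̂₁ − p̂₂)/SE = (0.39535 − 0.22269)/0.050676 = 0.17266/0.050676 = 3.407.

z = 3.407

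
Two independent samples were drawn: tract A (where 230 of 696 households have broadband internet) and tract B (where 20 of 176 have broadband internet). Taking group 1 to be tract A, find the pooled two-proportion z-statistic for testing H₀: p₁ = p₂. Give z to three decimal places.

p̂₁ = 230/696 = 0.33046, p̂₂ = 20/176 = 0.11364.
Pooling: p̂ = 250/872 = 0.28670.
Pooled SE = √[0.2045019·0.00711860] ≈ 0.038155.
z = (p̂₁ − p̂₂)/SE = (0.33046 − 0.11364)/0.038155 = 0.21682/0.038155 = 5.683.

z = 5.683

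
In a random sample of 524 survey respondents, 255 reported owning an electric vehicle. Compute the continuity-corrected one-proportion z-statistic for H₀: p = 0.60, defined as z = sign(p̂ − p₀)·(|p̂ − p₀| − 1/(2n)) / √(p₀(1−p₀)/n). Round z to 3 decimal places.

z = -5.252

Sample proportion p̂ = 255/524 = 0.48664. p̂ − p₀ = -0.113359.
Continuity correction 1/(2n) = 1/1048 = 0.000954.
Corrected numerator: |-0.113359| − 0.000954 = 0.112405.
Null standard error: √(0.60·0.40/524) = √0.000458015 = 0.021401.
z = −0.112405/0.021401 = -5.252.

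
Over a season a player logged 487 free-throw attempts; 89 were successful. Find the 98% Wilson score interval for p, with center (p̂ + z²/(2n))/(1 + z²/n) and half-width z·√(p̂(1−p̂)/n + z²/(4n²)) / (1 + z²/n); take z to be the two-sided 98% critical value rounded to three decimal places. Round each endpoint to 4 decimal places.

(0.1456, 0.2269)

p̂ = 89/487 = 0.18275; z = 2.326, so z² = 5.410276.
1 + z²/n = 1.011109.
Adjusted center: (0.18275 + z²/(2n))/1.011109 = 0.18624.
Radicand: p̂(1−p̂)/n + z²/(4n²) = 0.000306681 + 0.000005703 = 0.000312384.
Half-width = z·√(radicand)/denom = 2.326·0.017674/1.011109 = 0.04066.
CI: 0.18624 ± 0.04066 = (0.1456, 0.2269).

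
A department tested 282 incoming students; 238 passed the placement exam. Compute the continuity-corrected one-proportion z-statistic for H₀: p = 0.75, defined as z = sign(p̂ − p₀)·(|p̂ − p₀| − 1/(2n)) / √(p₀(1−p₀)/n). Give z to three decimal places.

p̂ = 238/282 = 0.84397. p̂ − p₀ = 0.093972.
Continuity correction 1/(2n) = 1/564 = 0.001773.
Corrected numerator: |0.093972| − 0.001773 = 0.092199.
SE₀ = √(0.75·0.25/282) = 0.025786.
z = (+)0.092199/0.025786 = 3.576.

z = 3.576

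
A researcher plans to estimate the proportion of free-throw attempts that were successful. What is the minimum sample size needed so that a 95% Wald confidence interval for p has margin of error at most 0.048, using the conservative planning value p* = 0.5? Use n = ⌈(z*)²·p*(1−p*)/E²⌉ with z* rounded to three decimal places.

The 95% critical value is z* = 1.960.
p*(1−p*) = 0.50·0.50 = 0.2500.
Required n before rounding: 3.841600 × 0.2500 / 0.048² = 416.840.
Rounding up, n = 417.

n = 417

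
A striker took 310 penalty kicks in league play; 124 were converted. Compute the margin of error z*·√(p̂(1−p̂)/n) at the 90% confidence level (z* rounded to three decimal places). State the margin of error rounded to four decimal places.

p̂ = 124/310 = 0.40000.
SE = √(p̂(1−p̂)/n) = √(0.240000/310) = 0.027824.
For 90% confidence, z* = 1.645.
ME = 1.645·0.027824 = 0.0458.

ME = 0.0458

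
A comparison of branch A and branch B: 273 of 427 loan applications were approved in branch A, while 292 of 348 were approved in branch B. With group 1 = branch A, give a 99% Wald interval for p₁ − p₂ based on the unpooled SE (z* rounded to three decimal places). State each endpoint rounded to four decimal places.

(-0.2782, -0.1213)

p̂₁ = 273/427 = 0.63934, p̂₂ = 292/348 = 0.83908; p̂₁ − p̂₂ = -0.19974.
SE = √(0.000540007 + 0.000388001) = √0.000928008 = 0.030463.
For 99% confidence, z* = 2.576. Margin of error = 0.07847.
So the interval runs from -0.2782 to -0.1213.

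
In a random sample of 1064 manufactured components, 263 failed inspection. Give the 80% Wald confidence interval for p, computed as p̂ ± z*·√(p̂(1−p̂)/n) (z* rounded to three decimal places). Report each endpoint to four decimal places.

(0.2302, 0.2641)

The sample proportion is 263/1064 = 0.24718.
SE(p̂) = √(0.24718·0.75282/1064) = 0.013225.
For 80% confidence, z* = 1.282.
Margin of error: 1.282 × 0.013225 = 0.01695.
So the interval runs from 0.2302 to 0.2641.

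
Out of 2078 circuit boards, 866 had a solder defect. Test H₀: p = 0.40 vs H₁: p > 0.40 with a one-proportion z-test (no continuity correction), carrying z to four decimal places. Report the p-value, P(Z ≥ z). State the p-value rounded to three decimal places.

p-value = 0.060

p̂ = 866/2078 = 0.41675.
SE₀ = √(0.40·0.60/2078) = 0.010747.
z = (p̂ − p₀)/SE = (866/2078 − 0.40)/0.010747 ≈ 1.5583.
From the standard normal, P(Z ≥ z) = 0.060.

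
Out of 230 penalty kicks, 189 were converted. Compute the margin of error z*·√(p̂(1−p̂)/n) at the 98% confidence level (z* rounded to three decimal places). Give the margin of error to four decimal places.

p̂ = 189/230 = 0.82174.
Standard error of p̂: √(0.146484/230) = √0.000636887 = 0.025237.
z* = 2.326 at the 98% level.
So ME = 0.0587.

ME = 0.0587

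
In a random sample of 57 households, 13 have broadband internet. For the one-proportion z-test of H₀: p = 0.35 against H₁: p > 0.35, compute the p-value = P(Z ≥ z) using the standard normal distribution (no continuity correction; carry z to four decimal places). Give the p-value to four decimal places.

p-value = 0.9732

With x = 13 successes in n = 57, p̂ = 0.22807.
Null standard error: √(0.35·0.65/57) = √0.003991228 = 0.063176.
z = (p̂ − p₀)/SE = (13/57 − 0.35)/0.063176 ≈ -1.9300.
From the standard normal, P(Z ≥ z) = 0.9732.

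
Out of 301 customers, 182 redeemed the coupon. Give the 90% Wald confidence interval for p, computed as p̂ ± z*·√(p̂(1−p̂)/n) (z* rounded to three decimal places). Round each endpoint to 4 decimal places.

The sample proportion is 182/301 = 0.60465.
SE = √(p̂(1−p̂)/n) = √(0.239048/301) = 0.028181.
The 90% critical value is z* = 1.645.
Margin of error: 1.645 × 0.028181 = 0.04636.
So the interval runs from 0.5583 to 0.6510.

(0.5583, 0.6510)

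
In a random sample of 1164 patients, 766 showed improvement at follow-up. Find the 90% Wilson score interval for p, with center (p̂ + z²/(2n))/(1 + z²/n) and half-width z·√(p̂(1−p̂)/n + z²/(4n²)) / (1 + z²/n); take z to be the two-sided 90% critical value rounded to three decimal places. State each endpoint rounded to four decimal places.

(0.6349, 0.6806)

p̂ = 766/1164 = 0.65808; z = 1.645, so z² = 2.706025.
1 + z²/n = 1.002325.
Center = (0.65808 + 0.001162)/1.002325 = 0.65771.
Radicand: p̂(1−p̂)/n + z²/(4n²) = 0.000193309 + 0.000000499 = 0.000193808.
Half-width = 1.645·√0.000193808/1.002325 = 0.02285.
CI: 0.65771 ± 0.02285 = (0.6349, 0.6806).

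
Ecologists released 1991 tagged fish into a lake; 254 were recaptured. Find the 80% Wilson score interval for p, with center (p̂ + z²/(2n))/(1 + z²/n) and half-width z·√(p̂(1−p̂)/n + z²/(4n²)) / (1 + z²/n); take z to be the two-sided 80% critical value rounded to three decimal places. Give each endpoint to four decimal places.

(0.1183, 0.1375)

p̂ = 254/1991 = 0.12757; z = 1.282, so z² = 1.643524.
Denominator 1 + z²/n = 1 + 1.643524/1991 = 1.000825.
Center = (0.12757 + 0.000413)/1.000825 = 0.12788.
Radicand: p̂(1−p̂)/n + z²/(4n²) = 0.000055901 + 0.000000104 = 0.000056005.
Half-width = 1.282·√0.000056005/1.000825 = 0.00959.
CI: 0.12788 ± 0.00959 = (0.1183, 0.1375).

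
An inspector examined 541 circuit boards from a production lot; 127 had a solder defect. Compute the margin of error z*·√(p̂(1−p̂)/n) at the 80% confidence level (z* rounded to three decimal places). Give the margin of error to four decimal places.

ME = 0.0234

p̂ = 127/541 = 0.23475.
SE(p̂) = √(0.23475·0.76525/541) = 0.018222.
For 80% confidence, z* = 1.282.
Margin of error = z*·SE = 1.282 × 0.018222 = 0.0234.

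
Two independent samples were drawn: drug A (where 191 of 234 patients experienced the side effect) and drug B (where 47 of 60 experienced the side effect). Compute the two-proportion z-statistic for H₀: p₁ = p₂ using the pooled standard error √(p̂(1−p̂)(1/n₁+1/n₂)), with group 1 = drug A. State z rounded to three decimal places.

p̂₁ = 191/234 = 0.81624, p̂₂ = 47/60 = 0.78333.
Pooling: p̂ = 238/294 = 0.80952.
Pooled SE = √[0.1541950·0.02094017] ≈ 0.056823.
z = 0.03291/0.056823 = 0.579.

z = 0.579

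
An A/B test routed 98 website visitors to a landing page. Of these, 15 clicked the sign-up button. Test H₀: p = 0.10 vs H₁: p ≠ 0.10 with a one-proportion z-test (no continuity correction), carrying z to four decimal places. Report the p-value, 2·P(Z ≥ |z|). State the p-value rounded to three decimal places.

p-value = 0.080

Sample proportion p̂ = 15/98 = 0.15306.
Under H₀, SE = √(p₀(1−p₀)/n) = √(0.10·0.90/98) = √0.000918367 = 0.030305.
Test statistic (full precision, shown to 4 dp): z = (15/98 − 0.10)/SE₀ ≈ 1.7509.
p-value = 2·P(Z ≥ |z|) with z = 1.7509 → 0.080.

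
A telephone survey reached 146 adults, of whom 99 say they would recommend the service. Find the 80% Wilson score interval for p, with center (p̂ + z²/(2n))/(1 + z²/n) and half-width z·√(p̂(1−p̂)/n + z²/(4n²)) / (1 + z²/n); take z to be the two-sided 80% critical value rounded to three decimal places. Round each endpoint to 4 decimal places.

(0.6268, 0.7254)

Here p̂ = 99/146 = 0.67808 and z = 1.282 (z² = 1.643524).
Denominator 1 + z²/n = 1 + 1.643524/146 = 1.011257.
Adjusted center: (0.67808 + z²/(2n))/1.011257 = 0.67610.
Radicand: p̂(1−p̂)/n + z²/(4n²) = 0.001495115 + 0.000019276 = 0.001514391.
Half-width = 1.282·√0.001514391/1.011257 = 0.04933.
CI: 0.67610 ± 0.04933 = (0.6268, 0.7254).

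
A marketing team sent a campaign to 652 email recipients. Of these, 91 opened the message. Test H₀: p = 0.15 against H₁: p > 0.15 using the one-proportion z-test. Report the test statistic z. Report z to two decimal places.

z = -0.75

The sample proportion is 91/652 = 0.13957.
Null standard error: √(0.15·0.85/652) = √0.000195552 = 0.013984.
Test statistic: z = -0.01043/0.013984 = -0.75.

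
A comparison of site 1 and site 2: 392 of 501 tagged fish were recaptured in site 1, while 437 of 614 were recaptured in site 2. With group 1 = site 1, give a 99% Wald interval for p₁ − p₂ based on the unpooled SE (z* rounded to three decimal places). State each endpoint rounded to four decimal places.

p̂₁ = 392/501 = 0.78244, p̂₂ = 437/614 = 0.71173; p̂₁ − p̂₂ = 0.07071.
Unpooled SE = √(p̂₁(1−p̂₁)/n₁ + p̂₂(1−p̂₂)/n₂) = √(0.000339781 + 0.000334156) = 0.025960.
The 99% critical value is z* = 2.576. Margin = 2.576·0.025960 = 0.06687.
Interval: 0.07071 ± 0.06687 → (0.0038, 0.1376).

(0.0038, 0.1376)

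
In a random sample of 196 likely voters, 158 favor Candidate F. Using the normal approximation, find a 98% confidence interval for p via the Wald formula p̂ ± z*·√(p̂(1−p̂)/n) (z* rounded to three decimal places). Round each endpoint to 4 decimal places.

With x = 158 successes in n = 196, p̂ = 0.80612.
SE = √(p̂(1−p̂)/n) = √(0.156289/196) = 0.028238.
z* = 2.326 at the 98% level.
Margin = 2.326·0.028238 = 0.06568.
CI: 0.80612 ± 0.06568 = (0.7404, 0.8718).

(0.7404, 0.8718)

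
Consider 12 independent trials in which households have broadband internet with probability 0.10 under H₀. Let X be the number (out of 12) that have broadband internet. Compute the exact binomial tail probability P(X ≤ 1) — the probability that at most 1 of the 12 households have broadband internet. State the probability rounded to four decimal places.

X is binomial with n = 12 and p = 0.10.
P(X ≤ 1) = C(12,0)·0.10^0·0.90^12 + C(12,1)·0.10^1·0.90^11.
= 0.282430 + 0.376573 = 0.6590.

P = 0.6590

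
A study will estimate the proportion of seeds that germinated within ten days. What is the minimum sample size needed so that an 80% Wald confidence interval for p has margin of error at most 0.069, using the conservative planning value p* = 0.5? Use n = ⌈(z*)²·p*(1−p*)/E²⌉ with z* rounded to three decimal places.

z* = 1.282 at the 80% level.
p*(1−p*) = 0.2500.
(z*)²·p*(1−p*)/E² = 1.643524·0.2500/0.004761 = 86.301.
⌈86.301⌉ = 87.

n = 87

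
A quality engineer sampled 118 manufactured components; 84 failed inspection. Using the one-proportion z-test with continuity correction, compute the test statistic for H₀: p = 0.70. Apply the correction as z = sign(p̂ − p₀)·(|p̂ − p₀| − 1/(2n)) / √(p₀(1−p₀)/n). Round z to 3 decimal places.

p̂ = 84/118 = 0.71186. p̂ − p₀ = 0.011864.
1/(2n) = 0.004237.
Corrected numerator: |0.011864| − 0.004237 = 0.007627.
SE₀ = √(0.70·0.30/118) = 0.042186.
z = +0.007627/0.042186 = 0.181.

z = 0.181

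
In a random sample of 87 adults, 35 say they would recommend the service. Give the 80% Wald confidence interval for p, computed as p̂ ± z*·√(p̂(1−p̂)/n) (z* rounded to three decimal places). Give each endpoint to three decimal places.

(0.335, 0.470)

p̂ = 35/87 = 0.40230.
SE(p̂) = √(0.40230·0.59770/87) = 0.052572.
For 80% confidence, z* = 1.282.
Margin of error: 1.282 × 0.052572 = 0.06740.
So the interval runs from 0.335 to 0.470.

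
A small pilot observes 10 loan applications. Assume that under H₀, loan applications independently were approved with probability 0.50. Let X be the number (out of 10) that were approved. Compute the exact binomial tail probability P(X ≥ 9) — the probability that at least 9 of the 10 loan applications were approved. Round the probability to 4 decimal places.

P = 0.0107

X ~ Binomial(n=10, p=0.50).
P(X ≥ 9) = C(10,9)·0.50^9·0.50^1 + C(10,10)·0.50^10·0.50^0.
= 0.009766 + 0.000977 = 0.0107.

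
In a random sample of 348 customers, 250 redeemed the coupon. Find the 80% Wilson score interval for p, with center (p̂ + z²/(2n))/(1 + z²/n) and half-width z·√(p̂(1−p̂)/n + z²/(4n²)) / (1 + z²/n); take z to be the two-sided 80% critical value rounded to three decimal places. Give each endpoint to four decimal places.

p̂ = 250/348 = 0.71839; z = 1.282, so z² = 1.643524.
Denominator 1 + z²/n = 1 + 1.643524/348 = 1.004723.
Center = (0.71839 + 0.002361)/1.004723 = 0.71736.
Radicand: p̂(1−p̂)/n + z²/(4n²) = 0.000581338 + 0.000003393 = 0.000584731.
Half-width = z·√(radicand)/denom = 1.282·0.024181/1.004723 = 0.03085.
So the interval runs from 0.6865 to 0.7482.

(0.6865, 0.7482)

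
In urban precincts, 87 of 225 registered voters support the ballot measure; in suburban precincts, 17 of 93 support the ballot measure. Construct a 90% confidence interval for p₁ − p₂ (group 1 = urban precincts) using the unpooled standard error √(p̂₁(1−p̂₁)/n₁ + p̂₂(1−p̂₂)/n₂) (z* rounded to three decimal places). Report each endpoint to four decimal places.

(0.1190, 0.2887)

p̂₁ = 87/225 = 0.38667, p̂₂ = 17/93 = 0.18280; p̂₁ − p̂₂ = 0.20387.
Unpooled SE = √(p̂₁(1−p̂₁)/n₁ + p̂₂(1−p̂₂)/n₂) = √(0.001054025 + 0.001606252) = 0.051578.
The 90% critical value is z* = 1.645. Margin = 1.645·0.051578 = 0.08485.
Interval: 0.20387 ± 0.08485 → (0.1190, 0.2887).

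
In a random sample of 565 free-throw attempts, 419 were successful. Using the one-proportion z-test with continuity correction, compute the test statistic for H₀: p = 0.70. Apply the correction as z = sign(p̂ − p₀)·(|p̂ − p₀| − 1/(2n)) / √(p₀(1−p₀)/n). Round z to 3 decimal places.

z = 2.112

Sample proportion p̂ = 419/565 = 0.74159. p̂ − p₀ = 0.041593.
Continuity correction 1/(2n) = 1/1130 = 0.000885.
Corrected numerator: |0.041593| − 0.000885 = 0.040708.
Null standard error: √(0.70·0.30/565) = √0.000371681 = 0.019279.
z = (+)0.040708/0.019279 = 2.112.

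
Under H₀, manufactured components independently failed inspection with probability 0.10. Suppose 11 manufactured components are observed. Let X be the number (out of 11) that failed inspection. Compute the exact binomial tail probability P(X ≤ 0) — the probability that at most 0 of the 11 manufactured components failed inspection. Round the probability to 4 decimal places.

P = 0.3138

X ~ Binomial(n=11, p=0.10).
P(X ≤ 0) = C(11,0)·0.10^0·0.90^11.
= 0.313811 = 0.3138.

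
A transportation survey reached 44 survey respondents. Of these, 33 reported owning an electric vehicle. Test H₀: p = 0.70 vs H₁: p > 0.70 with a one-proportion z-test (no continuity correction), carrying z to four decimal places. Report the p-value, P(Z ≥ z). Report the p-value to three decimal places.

Sample proportion p̂ = 33/44 = 0.75000.
Under H₀, SE = √(p₀(1−p₀)/n) = √(0.70·0.30/44) = √0.004772727 = 0.069085.
Test statistic (full precision, shown to 4 dp): z = (33/44 − 0.70)/SE₀ ≈ 0.7237.
From the standard normal, P(Z ≥ z) = 0.235.

p-value = 0.235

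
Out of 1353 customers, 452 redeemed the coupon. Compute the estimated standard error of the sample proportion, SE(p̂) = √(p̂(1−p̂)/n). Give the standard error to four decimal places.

p̂ = 452/1353 = 0.33407.
p̂(1−p̂) = 0.222467.
Dividing by n and taking the root: √0.000164425 = 0.0128.

SE = 0.0128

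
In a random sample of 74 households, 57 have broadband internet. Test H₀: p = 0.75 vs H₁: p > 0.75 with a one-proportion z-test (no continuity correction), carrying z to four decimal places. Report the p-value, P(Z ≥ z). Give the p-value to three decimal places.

Sample proportion p̂ = 57/74 = 0.77027.
Null standard error: √(0.75·0.25/74) = √0.002533784 = 0.050337.
Test statistic (full precision, shown to 4 dp): z = (57/74 − 0.75)/SE₀ ≈ 0.4027.
From the standard normal, P(Z ≥ z) = 0.344.

p-value = 0.344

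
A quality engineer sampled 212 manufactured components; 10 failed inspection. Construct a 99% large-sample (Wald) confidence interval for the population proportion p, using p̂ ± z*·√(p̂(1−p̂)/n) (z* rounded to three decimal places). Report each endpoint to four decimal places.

(0.0097, 0.0847)

Sample proportion p̂ = 10/212 = 0.04717.
SE(p̂) = √(0.04717·0.95283/212) = 0.014560.
The 99% critical value is z* = 2.576.
Margin = 2.576·0.014560 = 0.03751.
CI: 0.04717 ± 0.03751 = (0.0097, 0.0847).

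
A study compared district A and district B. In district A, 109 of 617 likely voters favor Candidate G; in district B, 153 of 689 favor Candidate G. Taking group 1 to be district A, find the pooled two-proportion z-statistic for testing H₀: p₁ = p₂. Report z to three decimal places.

z = -2.045

Sample proportions: p̂₁ = 109/617 = 0.17666 and p̂₂ = 153/689 = 0.22206.
Pooling: p̂ = 262/1306 = 0.20061.
SE = √[p̂(1−p̂)(1/n₁+1/n₂)] = √[0.20061·0.79939·(1/617+1/689)] ≈ 0.022196.
z = (p̂₁ − p̂₂)/SE = (0.17666 − 0.22206)/0.022196 = -0.04540/0.022196 = -2.045.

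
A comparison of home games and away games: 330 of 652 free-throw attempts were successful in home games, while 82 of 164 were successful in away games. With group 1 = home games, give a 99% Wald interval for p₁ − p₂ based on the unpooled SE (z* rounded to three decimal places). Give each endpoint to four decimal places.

p̂₁ = 0.50613, p̂₂ = 0.50000, so the observed difference is 0.00613.
Unpooled SE = √(p̂₁(1−p̂₁)/n₁ + p̂₂(1−p̂₂)/n₂) = √(0.000383378 + 0.001524390) = 0.043678.
z* = 2.576 at the 99% level. Margin of error = 0.11251.
So the interval runs from -0.1064 to 0.1186.

(-0.1064, 0.1186)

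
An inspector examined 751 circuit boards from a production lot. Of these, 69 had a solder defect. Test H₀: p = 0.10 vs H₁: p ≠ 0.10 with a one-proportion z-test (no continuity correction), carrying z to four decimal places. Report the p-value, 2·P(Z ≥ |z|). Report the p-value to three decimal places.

The sample proportion is 69/751 = 0.09188.
Null standard error: √(0.10·0.90/751) = √0.000119840 = 0.010947.
Test statistic (full precision, shown to 4 dp): z = (69/751 − 0.10)/SE₀ ≈ -0.7420.
p-value = 2·P(Z ≥ |z|) with z = -0.7420 → 0.458.

p-value = 0.458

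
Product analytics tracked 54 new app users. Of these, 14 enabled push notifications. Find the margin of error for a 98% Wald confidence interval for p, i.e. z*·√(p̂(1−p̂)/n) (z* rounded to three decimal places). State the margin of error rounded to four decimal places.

With x = 14 successes in n = 54, p̂ = 0.25926.
SE = √(p̂(1−p̂)/n) = √(0.192044/54) = 0.059635.
z* = 2.326 at the 98% level.
ME = 2.326·0.059635 = 0.1387.

ME = 0.1387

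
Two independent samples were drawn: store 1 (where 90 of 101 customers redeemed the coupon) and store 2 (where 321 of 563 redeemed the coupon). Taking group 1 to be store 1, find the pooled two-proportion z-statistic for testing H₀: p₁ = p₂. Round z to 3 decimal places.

Sample proportions: p̂₁ = 90/101 = 0.89109 and p̂₂ = 321/563 = 0.57016.
Pooled p̂ = (90+321)/(101+563) = 411/664 = 0.61898.
SE = √[p̂(1−p̂)(1/n₁+1/n₂)] = √[0.61898·0.38102·(1/101+1/563)] ≈ 0.052479.
z = (p̂₁ − p̂₂)/SE = (0.89109 − 0.57016)/0.052479 = 0.32093/0.052479 = 6.115.

z = 6.115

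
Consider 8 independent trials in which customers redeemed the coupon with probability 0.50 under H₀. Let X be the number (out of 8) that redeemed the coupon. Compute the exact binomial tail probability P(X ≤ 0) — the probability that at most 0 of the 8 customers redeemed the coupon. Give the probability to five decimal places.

X is binomial with n = 8 and p = 0.50.
P(X ≤ 0) = C(8,0)·0.50^0·0.50^8.
= 0.003906 = 0.00391.

P = 0.00391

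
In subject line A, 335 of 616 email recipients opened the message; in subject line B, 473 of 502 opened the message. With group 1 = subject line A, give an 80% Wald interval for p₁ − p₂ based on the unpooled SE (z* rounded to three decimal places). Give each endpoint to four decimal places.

(-0.4274, -0.3694)

p̂₁ = 335/616 = 0.54383, p̂₂ = 473/502 = 0.94223; p̂₁ − p̂₂ = -0.39840.
Unpooled SE = √(p̂₁(1−p̂₁)/n₁ + p̂₂(1−p̂₂)/n₂) = √(0.000402725 + 0.000108430) = 0.022609.
For 80% confidence, z* = 1.282. Margin of error = 0.02898.
Interval: -0.39840 ± 0.02898 → (-0.4274, -0.3694).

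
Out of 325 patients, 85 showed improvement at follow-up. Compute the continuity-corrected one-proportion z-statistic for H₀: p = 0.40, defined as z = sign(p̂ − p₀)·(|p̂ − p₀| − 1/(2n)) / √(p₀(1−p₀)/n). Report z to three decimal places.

Sample proportion p̂ = 85/325 = 0.26154. p̂ − p₀ = -0.138462.
1/(2n) = 0.001538.
Corrected numerator: |-0.138462| − 0.001538 = 0.136924.
Under H₀, SE = √(p₀(1−p₀)/n) = √(0.40·0.60/325) = √0.000738462 = 0.027175.
z = (−)0.136924/0.027175 = -5.039.

z = -5.039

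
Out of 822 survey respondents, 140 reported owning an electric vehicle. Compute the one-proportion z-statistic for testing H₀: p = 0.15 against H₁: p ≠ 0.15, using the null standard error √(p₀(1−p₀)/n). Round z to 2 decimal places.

z = 1.63

With x = 140 successes in n = 822, p̂ = 0.17032.
SE₀ = √(0.15·0.85/822) = 0.012454.
Test statistic: z = 0.02032/0.012454 = 1.63.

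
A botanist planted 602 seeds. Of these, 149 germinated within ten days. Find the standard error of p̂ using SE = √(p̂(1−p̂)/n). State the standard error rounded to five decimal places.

The sample proportion is 149/602 = 0.24751.
p̂(1−p̂) = 0.24751·0.75249 = 0.186249.
SE = √(0.186249/602) = √0.000309384 = 0.01759.

SE = 0.01759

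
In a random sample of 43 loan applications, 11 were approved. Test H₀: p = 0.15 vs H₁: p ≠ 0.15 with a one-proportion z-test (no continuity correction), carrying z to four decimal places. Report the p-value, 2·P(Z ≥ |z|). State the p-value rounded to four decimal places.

p-value = 0.0520

The sample proportion is 11/43 = 0.25581.
Null standard error: √(0.15·0.85/43) = √0.002965116 = 0.054453.
z = (p̂ − p₀)/SE = (11/43 − 0.15)/0.054453 ≈ 1.9432.
p-value = 2·P(Z ≥ |z|) with z = 1.9432 → 0.0520.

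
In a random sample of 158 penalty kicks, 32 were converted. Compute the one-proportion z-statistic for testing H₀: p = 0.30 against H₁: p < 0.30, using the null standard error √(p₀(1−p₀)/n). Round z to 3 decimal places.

z = -2.674

The sample proportion is 32/158 = 0.20253.
Null standard error: √(0.30·0.70/158) = √0.001329114 = 0.036457.
Test statistic: z = -0.09747/0.036457 = -2.674.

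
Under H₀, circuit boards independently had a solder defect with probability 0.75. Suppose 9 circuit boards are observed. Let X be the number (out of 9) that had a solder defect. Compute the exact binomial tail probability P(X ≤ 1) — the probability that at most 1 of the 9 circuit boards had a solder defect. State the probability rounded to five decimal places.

X is binomial with n = 9 and p = 0.75.
P(X ≤ 1) = C(9,0)·0.75^0·0.25^9 + C(9,1)·0.75^1·0.25^8.
= 0.000004 + 0.000103 = 0.00011.

P = 0.00011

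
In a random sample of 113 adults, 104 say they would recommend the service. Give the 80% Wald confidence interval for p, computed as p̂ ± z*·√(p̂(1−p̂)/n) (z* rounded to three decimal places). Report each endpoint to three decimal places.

(0.888, 0.953)

The sample proportion is 104/113 = 0.92035.
SE(p̂) = √(0.92035·0.07965/113) = 0.025469.
z* = 1.282 at the 80% level.
Margin = 1.282·0.025469 = 0.03265.
So the interval runs from 0.888 to 0.953.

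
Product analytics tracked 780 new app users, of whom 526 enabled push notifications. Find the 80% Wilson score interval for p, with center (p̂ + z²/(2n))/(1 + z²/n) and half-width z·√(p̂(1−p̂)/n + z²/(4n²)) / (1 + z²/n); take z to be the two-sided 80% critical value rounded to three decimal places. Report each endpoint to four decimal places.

(0.6525, 0.6955)

p̂ = 526/780 = 0.67436; z = 1.282, so z² = 1.643524.
1 + z²/n = 1.002107.
Adjusted center: (0.67436 + z²/(2n))/1.002107 = 0.67399.
Radicand: p̂(1−p̂)/n + z²/(4n²) = 0.000281537 + 0.000000675 = 0.000282212.
Half-width = z·√(radicand)/denom = 1.282·0.016799/1.002107 = 0.02149.
Interval: 0.67399 ± 0.02149 → (0.6525, 0.6955).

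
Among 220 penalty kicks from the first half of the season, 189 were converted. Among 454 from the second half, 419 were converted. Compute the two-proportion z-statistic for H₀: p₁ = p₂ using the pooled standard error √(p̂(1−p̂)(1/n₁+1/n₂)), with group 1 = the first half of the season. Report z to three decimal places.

z = -2.614

p̂₁ = 189/220 = 0.85909, p̂₂ = 419/454 = 0.92291.
Pooled p̂ = (189+419)/(220+454) = 608/674 = 0.90208.
SE = √[p̂(1−p̂)(1/n₁+1/n₂)] = √[0.90208·0.09792·(1/220+1/454)] ≈ 0.024415.
z = -0.06382/0.024415 = -2.614.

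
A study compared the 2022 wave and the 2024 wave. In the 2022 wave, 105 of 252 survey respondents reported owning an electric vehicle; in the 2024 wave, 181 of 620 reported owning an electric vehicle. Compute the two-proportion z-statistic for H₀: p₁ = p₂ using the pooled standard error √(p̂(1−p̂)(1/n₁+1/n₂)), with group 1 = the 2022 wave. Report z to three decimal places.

p̂₁ = 105/252 = 0.41667, p̂₂ = 181/620 = 0.29194.
Pooled p̂ = (105+181)/(252+620) = 286/872 = 0.32798.
Pooled SE = √[0.2204097·0.00558116] ≈ 0.035073.
z = (p̂₁ − p̂₂)/SE = (0.41667 − 0.29194)/0.035073 = 0.12473/0.035073 = 3.556.

z = 3.556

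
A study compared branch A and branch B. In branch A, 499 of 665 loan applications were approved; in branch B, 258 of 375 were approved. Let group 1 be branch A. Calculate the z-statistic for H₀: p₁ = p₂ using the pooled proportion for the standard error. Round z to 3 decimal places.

p̂₁ = 499/665 = 0.75038, p̂₂ = 258/375 = 0.68800.
Pooled p̂ = (499+258)/(665+375) = 757/1040 = 0.72788.
SE = √[p̂(1−p̂)(1/n₁+1/n₂)] = √[0.72788·0.27212·(1/665+1/375)] ≈ 0.028741.
z = 0.06238/0.028741 = 2.170.

z = 2.170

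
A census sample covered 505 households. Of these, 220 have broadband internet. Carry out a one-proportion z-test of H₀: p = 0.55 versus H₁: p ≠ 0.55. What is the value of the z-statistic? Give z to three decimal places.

The sample proportion is 220/505 = 0.43564.
SE₀ = √(0.55·0.45/505) = 0.022138.
z = (0.43564 − 0.55)/0.022138 = -0.11436/0.022138 = -5.166.

z = -5.166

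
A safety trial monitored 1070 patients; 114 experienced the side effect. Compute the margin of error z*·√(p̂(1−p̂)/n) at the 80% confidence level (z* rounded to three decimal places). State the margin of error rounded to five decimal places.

With x = 114 successes in n = 1070, p̂ = 0.10654.
SE = √(p̂(1−p̂)/n) = √(0.095191/1070) = 0.009432.
For 80% confidence, z* = 1.282.
So ME = 0.01209.

ME = 0.01209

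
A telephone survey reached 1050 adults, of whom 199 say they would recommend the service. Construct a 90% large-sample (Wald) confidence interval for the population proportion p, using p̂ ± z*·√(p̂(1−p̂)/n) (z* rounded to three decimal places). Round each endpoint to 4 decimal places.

With x = 199 successes in n = 1050, p̂ = 0.18952.
SE = √(p̂(1−p̂)/n) = √(0.153605/1050) = 0.012095.
The 90% critical value is z* = 1.645.
Margin = 1.645·0.012095 = 0.01990.
Interval: 0.18952 ± 0.01990 → (0.1696, 0.2094).

(0.1696, 0.2094)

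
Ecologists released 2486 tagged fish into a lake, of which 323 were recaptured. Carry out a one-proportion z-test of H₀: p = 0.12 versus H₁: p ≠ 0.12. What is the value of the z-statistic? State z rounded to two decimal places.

z = 1.52

With x = 323 successes in n = 2486, p̂ = 0.12993.
Under H₀, SE = √(p₀(1−p₀)/n) = √(0.12·0.88/2486) = √0.000042478 = 0.006518.
z = (0.12993 − 0.12)/0.006518 = 0.00993/0.006518 = 1.52.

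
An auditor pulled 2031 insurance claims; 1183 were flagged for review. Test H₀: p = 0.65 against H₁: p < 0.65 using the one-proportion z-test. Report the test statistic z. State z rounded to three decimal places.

p̂ = 1183/2031 = 0.58247.
Under H₀, SE = √(p₀(1−p₀)/n) = √(0.65·0.35/2031) = √0.000112014 = 0.010584.
Test statistic: z = -0.06753/0.010584 = -6.380.

z = -6.380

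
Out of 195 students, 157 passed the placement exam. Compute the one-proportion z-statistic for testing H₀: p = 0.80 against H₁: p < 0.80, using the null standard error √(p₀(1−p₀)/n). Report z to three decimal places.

z = 0.179

p̂ = 157/195 = 0.80513.
Null standard error: √(0.80·0.20/195) = √0.000820513 = 0.028645.
z = (p̂ − p₀)/SE = (0.80513 − 0.80)/0.028645 = 0.179.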